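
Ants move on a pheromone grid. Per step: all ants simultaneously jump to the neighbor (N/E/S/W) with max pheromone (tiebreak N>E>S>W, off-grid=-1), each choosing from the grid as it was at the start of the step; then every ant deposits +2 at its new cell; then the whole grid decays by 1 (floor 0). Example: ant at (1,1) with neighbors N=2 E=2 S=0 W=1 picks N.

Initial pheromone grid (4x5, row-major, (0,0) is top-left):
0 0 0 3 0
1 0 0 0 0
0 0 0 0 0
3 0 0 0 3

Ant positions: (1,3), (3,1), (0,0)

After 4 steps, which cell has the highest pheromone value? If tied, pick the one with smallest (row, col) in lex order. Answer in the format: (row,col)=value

Step 1: ant0:(1,3)->N->(0,3) | ant1:(3,1)->W->(3,0) | ant2:(0,0)->S->(1,0)
  grid max=4 at (0,3)
Step 2: ant0:(0,3)->E->(0,4) | ant1:(3,0)->N->(2,0) | ant2:(1,0)->N->(0,0)
  grid max=3 at (0,3)
Step 3: ant0:(0,4)->W->(0,3) | ant1:(2,0)->S->(3,0) | ant2:(0,0)->S->(1,0)
  grid max=4 at (0,3)
Step 4: ant0:(0,3)->E->(0,4) | ant1:(3,0)->N->(2,0) | ant2:(1,0)->N->(0,0)
  grid max=3 at (0,3)
Final grid:
  1 0 0 3 1
  1 0 0 0 0
  1 0 0 0 0
  3 0 0 0 0
Max pheromone 3 at (0,3)

Answer: (0,3)=3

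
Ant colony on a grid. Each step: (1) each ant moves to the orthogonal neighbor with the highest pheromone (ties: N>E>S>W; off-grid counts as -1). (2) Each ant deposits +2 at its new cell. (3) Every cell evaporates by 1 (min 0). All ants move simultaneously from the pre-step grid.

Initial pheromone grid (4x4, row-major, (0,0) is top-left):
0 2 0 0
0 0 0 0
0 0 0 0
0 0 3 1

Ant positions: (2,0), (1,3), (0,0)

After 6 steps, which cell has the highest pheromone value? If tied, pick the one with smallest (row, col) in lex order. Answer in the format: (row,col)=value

Answer: (0,2)=7

Derivation:
Step 1: ant0:(2,0)->N->(1,0) | ant1:(1,3)->N->(0,3) | ant2:(0,0)->E->(0,1)
  grid max=3 at (0,1)
Step 2: ant0:(1,0)->N->(0,0) | ant1:(0,3)->S->(1,3) | ant2:(0,1)->E->(0,2)
  grid max=2 at (0,1)
Step 3: ant0:(0,0)->E->(0,1) | ant1:(1,3)->N->(0,3) | ant2:(0,2)->W->(0,1)
  grid max=5 at (0,1)
Step 4: ant0:(0,1)->E->(0,2) | ant1:(0,3)->S->(1,3) | ant2:(0,1)->E->(0,2)
  grid max=4 at (0,1)
Step 5: ant0:(0,2)->W->(0,1) | ant1:(1,3)->N->(0,3) | ant2:(0,2)->W->(0,1)
  grid max=7 at (0,1)
Step 6: ant0:(0,1)->E->(0,2) | ant1:(0,3)->W->(0,2) | ant2:(0,1)->E->(0,2)
  grid max=7 at (0,2)
Final grid:
  0 6 7 0
  0 0 0 0
  0 0 0 0
  0 0 0 0
Max pheromone 7 at (0,2)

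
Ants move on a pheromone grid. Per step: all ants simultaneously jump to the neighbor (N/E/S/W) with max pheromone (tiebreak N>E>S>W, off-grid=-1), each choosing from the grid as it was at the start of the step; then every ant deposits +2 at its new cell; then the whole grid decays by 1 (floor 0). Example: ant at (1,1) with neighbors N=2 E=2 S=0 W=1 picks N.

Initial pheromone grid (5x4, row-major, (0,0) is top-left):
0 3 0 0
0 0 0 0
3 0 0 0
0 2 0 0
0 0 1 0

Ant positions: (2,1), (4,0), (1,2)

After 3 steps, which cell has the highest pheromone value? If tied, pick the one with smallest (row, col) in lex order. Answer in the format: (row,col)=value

Answer: (2,0)=6

Derivation:
Step 1: ant0:(2,1)->W->(2,0) | ant1:(4,0)->N->(3,0) | ant2:(1,2)->N->(0,2)
  grid max=4 at (2,0)
Step 2: ant0:(2,0)->S->(3,0) | ant1:(3,0)->N->(2,0) | ant2:(0,2)->W->(0,1)
  grid max=5 at (2,0)
Step 3: ant0:(3,0)->N->(2,0) | ant1:(2,0)->S->(3,0) | ant2:(0,1)->E->(0,2)
  grid max=6 at (2,0)
Final grid:
  0 2 1 0
  0 0 0 0
  6 0 0 0
  3 0 0 0
  0 0 0 0
Max pheromone 6 at (2,0)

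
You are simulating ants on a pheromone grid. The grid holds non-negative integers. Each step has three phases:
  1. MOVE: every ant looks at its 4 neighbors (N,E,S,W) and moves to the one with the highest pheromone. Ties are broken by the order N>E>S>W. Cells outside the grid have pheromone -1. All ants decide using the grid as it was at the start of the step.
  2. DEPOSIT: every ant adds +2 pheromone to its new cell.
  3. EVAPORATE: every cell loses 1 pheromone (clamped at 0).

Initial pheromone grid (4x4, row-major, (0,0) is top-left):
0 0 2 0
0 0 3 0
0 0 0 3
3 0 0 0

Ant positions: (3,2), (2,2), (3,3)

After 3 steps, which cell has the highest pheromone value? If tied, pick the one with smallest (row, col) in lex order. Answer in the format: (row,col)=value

Answer: (1,2)=8

Derivation:
Step 1: ant0:(3,2)->N->(2,2) | ant1:(2,2)->N->(1,2) | ant2:(3,3)->N->(2,3)
  grid max=4 at (1,2)
Step 2: ant0:(2,2)->N->(1,2) | ant1:(1,2)->N->(0,2) | ant2:(2,3)->W->(2,2)
  grid max=5 at (1,2)
Step 3: ant0:(1,2)->N->(0,2) | ant1:(0,2)->S->(1,2) | ant2:(2,2)->N->(1,2)
  grid max=8 at (1,2)
Final grid:
  0 0 3 0
  0 0 8 0
  0 0 1 2
  0 0 0 0
Max pheromone 8 at (1,2)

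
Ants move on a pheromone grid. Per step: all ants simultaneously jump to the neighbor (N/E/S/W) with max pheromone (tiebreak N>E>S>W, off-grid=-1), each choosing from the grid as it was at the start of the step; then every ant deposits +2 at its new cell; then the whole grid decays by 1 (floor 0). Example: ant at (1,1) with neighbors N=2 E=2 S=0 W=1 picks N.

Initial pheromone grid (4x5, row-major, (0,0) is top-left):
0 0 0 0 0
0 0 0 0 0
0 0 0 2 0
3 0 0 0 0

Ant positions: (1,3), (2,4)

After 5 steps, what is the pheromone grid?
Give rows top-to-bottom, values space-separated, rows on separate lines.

After step 1: ants at (2,3),(2,3)
  0 0 0 0 0
  0 0 0 0 0
  0 0 0 5 0
  2 0 0 0 0
After step 2: ants at (1,3),(1,3)
  0 0 0 0 0
  0 0 0 3 0
  0 0 0 4 0
  1 0 0 0 0
After step 3: ants at (2,3),(2,3)
  0 0 0 0 0
  0 0 0 2 0
  0 0 0 7 0
  0 0 0 0 0
After step 4: ants at (1,3),(1,3)
  0 0 0 0 0
  0 0 0 5 0
  0 0 0 6 0
  0 0 0 0 0
After step 5: ants at (2,3),(2,3)
  0 0 0 0 0
  0 0 0 4 0
  0 0 0 9 0
  0 0 0 0 0

0 0 0 0 0
0 0 0 4 0
0 0 0 9 0
0 0 0 0 0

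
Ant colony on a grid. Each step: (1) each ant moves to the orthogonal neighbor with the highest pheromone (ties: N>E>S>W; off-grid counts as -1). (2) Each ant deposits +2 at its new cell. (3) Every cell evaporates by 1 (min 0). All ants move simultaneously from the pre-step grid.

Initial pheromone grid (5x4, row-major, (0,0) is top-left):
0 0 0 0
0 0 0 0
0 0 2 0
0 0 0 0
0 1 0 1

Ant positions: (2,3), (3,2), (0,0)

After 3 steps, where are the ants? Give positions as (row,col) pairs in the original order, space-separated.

Step 1: ant0:(2,3)->W->(2,2) | ant1:(3,2)->N->(2,2) | ant2:(0,0)->E->(0,1)
  grid max=5 at (2,2)
Step 2: ant0:(2,2)->N->(1,2) | ant1:(2,2)->N->(1,2) | ant2:(0,1)->E->(0,2)
  grid max=4 at (2,2)
Step 3: ant0:(1,2)->S->(2,2) | ant1:(1,2)->S->(2,2) | ant2:(0,2)->S->(1,2)
  grid max=7 at (2,2)

(2,2) (2,2) (1,2)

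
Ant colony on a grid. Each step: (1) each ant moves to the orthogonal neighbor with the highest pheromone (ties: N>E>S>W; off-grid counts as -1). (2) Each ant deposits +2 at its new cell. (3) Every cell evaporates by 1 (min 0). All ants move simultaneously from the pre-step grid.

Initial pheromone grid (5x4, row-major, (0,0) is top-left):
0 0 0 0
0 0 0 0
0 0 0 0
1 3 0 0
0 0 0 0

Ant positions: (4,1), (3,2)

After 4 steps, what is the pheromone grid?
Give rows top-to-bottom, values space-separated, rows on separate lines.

After step 1: ants at (3,1),(3,1)
  0 0 0 0
  0 0 0 0
  0 0 0 0
  0 6 0 0
  0 0 0 0
After step 2: ants at (2,1),(2,1)
  0 0 0 0
  0 0 0 0
  0 3 0 0
  0 5 0 0
  0 0 0 0
After step 3: ants at (3,1),(3,1)
  0 0 0 0
  0 0 0 0
  0 2 0 0
  0 8 0 0
  0 0 0 0
After step 4: ants at (2,1),(2,1)
  0 0 0 0
  0 0 0 0
  0 5 0 0
  0 7 0 0
  0 0 0 0

0 0 0 0
0 0 0 0
0 5 0 0
0 7 0 0
0 0 0 0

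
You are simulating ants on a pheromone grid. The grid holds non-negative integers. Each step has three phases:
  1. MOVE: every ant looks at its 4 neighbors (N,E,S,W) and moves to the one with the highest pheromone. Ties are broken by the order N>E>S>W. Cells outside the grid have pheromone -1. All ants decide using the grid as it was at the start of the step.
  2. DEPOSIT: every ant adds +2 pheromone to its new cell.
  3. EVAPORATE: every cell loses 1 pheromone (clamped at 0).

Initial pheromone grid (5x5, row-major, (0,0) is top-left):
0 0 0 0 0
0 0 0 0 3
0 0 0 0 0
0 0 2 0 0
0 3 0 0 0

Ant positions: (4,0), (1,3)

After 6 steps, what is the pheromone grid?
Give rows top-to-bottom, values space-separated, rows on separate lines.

After step 1: ants at (4,1),(1,4)
  0 0 0 0 0
  0 0 0 0 4
  0 0 0 0 0
  0 0 1 0 0
  0 4 0 0 0
After step 2: ants at (3,1),(0,4)
  0 0 0 0 1
  0 0 0 0 3
  0 0 0 0 0
  0 1 0 0 0
  0 3 0 0 0
After step 3: ants at (4,1),(1,4)
  0 0 0 0 0
  0 0 0 0 4
  0 0 0 0 0
  0 0 0 0 0
  0 4 0 0 0
After step 4: ants at (3,1),(0,4)
  0 0 0 0 1
  0 0 0 0 3
  0 0 0 0 0
  0 1 0 0 0
  0 3 0 0 0
After step 5: ants at (4,1),(1,4)
  0 0 0 0 0
  0 0 0 0 4
  0 0 0 0 0
  0 0 0 0 0
  0 4 0 0 0
After step 6: ants at (3,1),(0,4)
  0 0 0 0 1
  0 0 0 0 3
  0 0 0 0 0
  0 1 0 0 0
  0 3 0 0 0

0 0 0 0 1
0 0 0 0 3
0 0 0 0 0
0 1 0 0 0
0 3 0 0 0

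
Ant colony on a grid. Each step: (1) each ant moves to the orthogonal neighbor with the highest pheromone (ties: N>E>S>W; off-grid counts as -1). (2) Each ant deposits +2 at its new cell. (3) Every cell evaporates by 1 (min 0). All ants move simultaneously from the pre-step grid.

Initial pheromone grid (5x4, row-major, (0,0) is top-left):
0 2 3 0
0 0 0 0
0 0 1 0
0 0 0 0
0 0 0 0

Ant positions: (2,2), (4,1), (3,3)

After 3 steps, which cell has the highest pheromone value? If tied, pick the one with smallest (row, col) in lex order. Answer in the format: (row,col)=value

Step 1: ant0:(2,2)->N->(1,2) | ant1:(4,1)->N->(3,1) | ant2:(3,3)->N->(2,3)
  grid max=2 at (0,2)
Step 2: ant0:(1,2)->N->(0,2) | ant1:(3,1)->N->(2,1) | ant2:(2,3)->N->(1,3)
  grid max=3 at (0,2)
Step 3: ant0:(0,2)->E->(0,3) | ant1:(2,1)->N->(1,1) | ant2:(1,3)->N->(0,3)
  grid max=3 at (0,3)
Final grid:
  0 0 2 3
  0 1 0 0
  0 0 0 0
  0 0 0 0
  0 0 0 0
Max pheromone 3 at (0,3)

Answer: (0,3)=3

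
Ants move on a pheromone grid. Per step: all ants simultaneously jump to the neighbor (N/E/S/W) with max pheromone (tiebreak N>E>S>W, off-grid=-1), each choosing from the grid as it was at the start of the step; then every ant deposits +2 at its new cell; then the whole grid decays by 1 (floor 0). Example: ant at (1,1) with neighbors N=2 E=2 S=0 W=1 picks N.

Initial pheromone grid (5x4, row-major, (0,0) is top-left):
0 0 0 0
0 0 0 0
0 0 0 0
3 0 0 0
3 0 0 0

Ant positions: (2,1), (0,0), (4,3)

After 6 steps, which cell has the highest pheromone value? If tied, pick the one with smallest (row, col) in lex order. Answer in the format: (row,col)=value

Answer: (0,1)=6

Derivation:
Step 1: ant0:(2,1)->N->(1,1) | ant1:(0,0)->E->(0,1) | ant2:(4,3)->N->(3,3)
  grid max=2 at (3,0)
Step 2: ant0:(1,1)->N->(0,1) | ant1:(0,1)->S->(1,1) | ant2:(3,3)->N->(2,3)
  grid max=2 at (0,1)
Step 3: ant0:(0,1)->S->(1,1) | ant1:(1,1)->N->(0,1) | ant2:(2,3)->N->(1,3)
  grid max=3 at (0,1)
Step 4: ant0:(1,1)->N->(0,1) | ant1:(0,1)->S->(1,1) | ant2:(1,3)->N->(0,3)
  grid max=4 at (0,1)
Step 5: ant0:(0,1)->S->(1,1) | ant1:(1,1)->N->(0,1) | ant2:(0,3)->S->(1,3)
  grid max=5 at (0,1)
Step 6: ant0:(1,1)->N->(0,1) | ant1:(0,1)->S->(1,1) | ant2:(1,3)->N->(0,3)
  grid max=6 at (0,1)
Final grid:
  0 6 0 1
  0 6 0 0
  0 0 0 0
  0 0 0 0
  0 0 0 0
Max pheromone 6 at (0,1)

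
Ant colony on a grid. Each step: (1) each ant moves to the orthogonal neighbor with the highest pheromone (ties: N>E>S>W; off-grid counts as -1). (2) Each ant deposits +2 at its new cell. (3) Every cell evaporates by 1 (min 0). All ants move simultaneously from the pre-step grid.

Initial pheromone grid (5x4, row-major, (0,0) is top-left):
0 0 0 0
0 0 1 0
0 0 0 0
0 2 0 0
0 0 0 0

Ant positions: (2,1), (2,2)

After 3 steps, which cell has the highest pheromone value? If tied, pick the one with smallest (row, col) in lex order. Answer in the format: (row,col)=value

Step 1: ant0:(2,1)->S->(3,1) | ant1:(2,2)->N->(1,2)
  grid max=3 at (3,1)
Step 2: ant0:(3,1)->N->(2,1) | ant1:(1,2)->N->(0,2)
  grid max=2 at (3,1)
Step 3: ant0:(2,1)->S->(3,1) | ant1:(0,2)->S->(1,2)
  grid max=3 at (3,1)
Final grid:
  0 0 0 0
  0 0 2 0
  0 0 0 0
  0 3 0 0
  0 0 0 0
Max pheromone 3 at (3,1)

Answer: (3,1)=3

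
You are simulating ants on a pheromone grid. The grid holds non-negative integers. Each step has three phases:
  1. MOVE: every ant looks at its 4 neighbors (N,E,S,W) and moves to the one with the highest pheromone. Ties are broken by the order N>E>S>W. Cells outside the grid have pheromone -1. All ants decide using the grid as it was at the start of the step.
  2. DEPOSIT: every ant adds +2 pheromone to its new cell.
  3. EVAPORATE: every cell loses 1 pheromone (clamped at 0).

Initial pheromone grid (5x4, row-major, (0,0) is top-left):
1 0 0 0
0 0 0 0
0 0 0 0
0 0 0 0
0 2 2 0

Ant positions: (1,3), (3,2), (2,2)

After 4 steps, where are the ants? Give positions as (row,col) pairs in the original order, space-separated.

Step 1: ant0:(1,3)->N->(0,3) | ant1:(3,2)->S->(4,2) | ant2:(2,2)->N->(1,2)
  grid max=3 at (4,2)
Step 2: ant0:(0,3)->S->(1,3) | ant1:(4,2)->W->(4,1) | ant2:(1,2)->N->(0,2)
  grid max=2 at (4,1)
Step 3: ant0:(1,3)->N->(0,3) | ant1:(4,1)->E->(4,2) | ant2:(0,2)->E->(0,3)
  grid max=3 at (0,3)
Step 4: ant0:(0,3)->S->(1,3) | ant1:(4,2)->W->(4,1) | ant2:(0,3)->S->(1,3)
  grid max=3 at (1,3)

(1,3) (4,1) (1,3)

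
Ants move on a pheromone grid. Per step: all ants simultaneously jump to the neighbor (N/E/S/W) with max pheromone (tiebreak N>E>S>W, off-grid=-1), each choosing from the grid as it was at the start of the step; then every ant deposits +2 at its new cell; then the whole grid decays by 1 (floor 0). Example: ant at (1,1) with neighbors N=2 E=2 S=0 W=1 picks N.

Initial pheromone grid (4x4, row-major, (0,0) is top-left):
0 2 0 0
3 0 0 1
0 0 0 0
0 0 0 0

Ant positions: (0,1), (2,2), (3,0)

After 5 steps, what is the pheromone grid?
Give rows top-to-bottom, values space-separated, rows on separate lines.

After step 1: ants at (0,2),(1,2),(2,0)
  0 1 1 0
  2 0 1 0
  1 0 0 0
  0 0 0 0
After step 2: ants at (1,2),(0,2),(1,0)
  0 0 2 0
  3 0 2 0
  0 0 0 0
  0 0 0 0
After step 3: ants at (0,2),(1,2),(0,0)
  1 0 3 0
  2 0 3 0
  0 0 0 0
  0 0 0 0
After step 4: ants at (1,2),(0,2),(1,0)
  0 0 4 0
  3 0 4 0
  0 0 0 0
  0 0 0 0
After step 5: ants at (0,2),(1,2),(0,0)
  1 0 5 0
  2 0 5 0
  0 0 0 0
  0 0 0 0

1 0 5 0
2 0 5 0
0 0 0 0
0 0 0 0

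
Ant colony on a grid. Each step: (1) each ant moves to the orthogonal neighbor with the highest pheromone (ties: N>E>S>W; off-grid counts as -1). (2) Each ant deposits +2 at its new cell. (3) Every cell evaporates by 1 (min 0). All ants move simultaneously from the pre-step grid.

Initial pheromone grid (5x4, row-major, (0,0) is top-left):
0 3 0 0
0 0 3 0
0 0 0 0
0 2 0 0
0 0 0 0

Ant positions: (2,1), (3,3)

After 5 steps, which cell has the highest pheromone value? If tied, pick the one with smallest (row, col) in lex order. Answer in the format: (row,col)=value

Answer: (3,1)=3

Derivation:
Step 1: ant0:(2,1)->S->(3,1) | ant1:(3,3)->N->(2,3)
  grid max=3 at (3,1)
Step 2: ant0:(3,1)->N->(2,1) | ant1:(2,3)->N->(1,3)
  grid max=2 at (3,1)
Step 3: ant0:(2,1)->S->(3,1) | ant1:(1,3)->W->(1,2)
  grid max=3 at (3,1)
Step 4: ant0:(3,1)->N->(2,1) | ant1:(1,2)->N->(0,2)
  grid max=2 at (3,1)
Step 5: ant0:(2,1)->S->(3,1) | ant1:(0,2)->S->(1,2)
  grid max=3 at (3,1)
Final grid:
  0 0 0 0
  0 0 2 0
  0 0 0 0
  0 3 0 0
  0 0 0 0
Max pheromone 3 at (3,1)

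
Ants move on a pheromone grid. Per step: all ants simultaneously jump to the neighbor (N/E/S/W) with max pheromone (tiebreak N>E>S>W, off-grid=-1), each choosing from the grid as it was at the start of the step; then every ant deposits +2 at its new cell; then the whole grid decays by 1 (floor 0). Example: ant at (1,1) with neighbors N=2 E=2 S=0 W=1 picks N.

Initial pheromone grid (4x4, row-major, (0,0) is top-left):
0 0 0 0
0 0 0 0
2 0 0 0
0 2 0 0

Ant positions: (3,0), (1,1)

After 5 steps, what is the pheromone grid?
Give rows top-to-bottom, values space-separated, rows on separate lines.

After step 1: ants at (2,0),(0,1)
  0 1 0 0
  0 0 0 0
  3 0 0 0
  0 1 0 0
After step 2: ants at (1,0),(0,2)
  0 0 1 0
  1 0 0 0
  2 0 0 0
  0 0 0 0
After step 3: ants at (2,0),(0,3)
  0 0 0 1
  0 0 0 0
  3 0 0 0
  0 0 0 0
After step 4: ants at (1,0),(1,3)
  0 0 0 0
  1 0 0 1
  2 0 0 0
  0 0 0 0
After step 5: ants at (2,0),(0,3)
  0 0 0 1
  0 0 0 0
  3 0 0 0
  0 0 0 0

0 0 0 1
0 0 0 0
3 0 0 0
0 0 0 0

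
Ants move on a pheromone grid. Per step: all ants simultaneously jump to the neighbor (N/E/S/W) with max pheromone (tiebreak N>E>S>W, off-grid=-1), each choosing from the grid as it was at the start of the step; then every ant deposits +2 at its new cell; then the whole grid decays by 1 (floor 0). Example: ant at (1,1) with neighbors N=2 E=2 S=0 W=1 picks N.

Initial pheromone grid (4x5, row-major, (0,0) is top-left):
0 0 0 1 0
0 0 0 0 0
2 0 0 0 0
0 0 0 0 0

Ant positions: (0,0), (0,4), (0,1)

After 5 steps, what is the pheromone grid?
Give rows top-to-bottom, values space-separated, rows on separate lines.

After step 1: ants at (0,1),(0,3),(0,2)
  0 1 1 2 0
  0 0 0 0 0
  1 0 0 0 0
  0 0 0 0 0
After step 2: ants at (0,2),(0,2),(0,3)
  0 0 4 3 0
  0 0 0 0 0
  0 0 0 0 0
  0 0 0 0 0
After step 3: ants at (0,3),(0,3),(0,2)
  0 0 5 6 0
  0 0 0 0 0
  0 0 0 0 0
  0 0 0 0 0
After step 4: ants at (0,2),(0,2),(0,3)
  0 0 8 7 0
  0 0 0 0 0
  0 0 0 0 0
  0 0 0 0 0
After step 5: ants at (0,3),(0,3),(0,2)
  0 0 9 10 0
  0 0 0 0 0
  0 0 0 0 0
  0 0 0 0 0

0 0 9 10 0
0 0 0 0 0
0 0 0 0 0
0 0 0 0 0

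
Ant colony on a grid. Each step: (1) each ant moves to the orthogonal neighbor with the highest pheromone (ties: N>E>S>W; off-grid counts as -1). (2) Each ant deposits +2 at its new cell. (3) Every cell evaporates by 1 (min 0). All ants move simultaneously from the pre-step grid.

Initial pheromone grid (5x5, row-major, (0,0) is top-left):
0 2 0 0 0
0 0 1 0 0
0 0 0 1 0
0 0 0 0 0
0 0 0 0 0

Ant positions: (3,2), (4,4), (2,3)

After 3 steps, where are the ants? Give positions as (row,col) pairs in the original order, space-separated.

Step 1: ant0:(3,2)->N->(2,2) | ant1:(4,4)->N->(3,4) | ant2:(2,3)->N->(1,3)
  grid max=1 at (0,1)
Step 2: ant0:(2,2)->N->(1,2) | ant1:(3,4)->N->(2,4) | ant2:(1,3)->N->(0,3)
  grid max=1 at (0,3)
Step 3: ant0:(1,2)->N->(0,2) | ant1:(2,4)->N->(1,4) | ant2:(0,3)->E->(0,4)
  grid max=1 at (0,2)

(0,2) (1,4) (0,4)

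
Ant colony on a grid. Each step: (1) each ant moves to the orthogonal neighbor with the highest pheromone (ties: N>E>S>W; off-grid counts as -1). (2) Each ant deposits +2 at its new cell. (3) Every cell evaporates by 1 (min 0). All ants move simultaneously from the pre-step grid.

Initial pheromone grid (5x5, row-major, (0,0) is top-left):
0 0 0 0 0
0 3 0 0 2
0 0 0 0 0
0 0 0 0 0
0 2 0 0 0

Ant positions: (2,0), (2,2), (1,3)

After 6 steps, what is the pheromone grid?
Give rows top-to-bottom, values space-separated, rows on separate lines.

After step 1: ants at (1,0),(1,2),(1,4)
  0 0 0 0 0
  1 2 1 0 3
  0 0 0 0 0
  0 0 0 0 0
  0 1 0 0 0
After step 2: ants at (1,1),(1,1),(0,4)
  0 0 0 0 1
  0 5 0 0 2
  0 0 0 0 0
  0 0 0 0 0
  0 0 0 0 0
After step 3: ants at (0,1),(0,1),(1,4)
  0 3 0 0 0
  0 4 0 0 3
  0 0 0 0 0
  0 0 0 0 0
  0 0 0 0 0
After step 4: ants at (1,1),(1,1),(0,4)
  0 2 0 0 1
  0 7 0 0 2
  0 0 0 0 0
  0 0 0 0 0
  0 0 0 0 0
After step 5: ants at (0,1),(0,1),(1,4)
  0 5 0 0 0
  0 6 0 0 3
  0 0 0 0 0
  0 0 0 0 0
  0 0 0 0 0
After step 6: ants at (1,1),(1,1),(0,4)
  0 4 0 0 1
  0 9 0 0 2
  0 0 0 0 0
  0 0 0 0 0
  0 0 0 0 0

0 4 0 0 1
0 9 0 0 2
0 0 0 0 0
0 0 0 0 0
0 0 0 0 0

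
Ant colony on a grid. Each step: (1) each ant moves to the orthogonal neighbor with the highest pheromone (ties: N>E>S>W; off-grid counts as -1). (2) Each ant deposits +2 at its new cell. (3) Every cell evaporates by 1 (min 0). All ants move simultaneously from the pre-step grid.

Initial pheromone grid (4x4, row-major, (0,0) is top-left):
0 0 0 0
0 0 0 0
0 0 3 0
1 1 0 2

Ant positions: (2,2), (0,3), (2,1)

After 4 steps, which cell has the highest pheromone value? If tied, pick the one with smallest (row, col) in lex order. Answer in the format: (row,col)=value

Step 1: ant0:(2,2)->N->(1,2) | ant1:(0,3)->S->(1,3) | ant2:(2,1)->E->(2,2)
  grid max=4 at (2,2)
Step 2: ant0:(1,2)->S->(2,2) | ant1:(1,3)->W->(1,2) | ant2:(2,2)->N->(1,2)
  grid max=5 at (2,2)
Step 3: ant0:(2,2)->N->(1,2) | ant1:(1,2)->S->(2,2) | ant2:(1,2)->S->(2,2)
  grid max=8 at (2,2)
Step 4: ant0:(1,2)->S->(2,2) | ant1:(2,2)->N->(1,2) | ant2:(2,2)->N->(1,2)
  grid max=9 at (2,2)
Final grid:
  0 0 0 0
  0 0 8 0
  0 0 9 0
  0 0 0 0
Max pheromone 9 at (2,2)

Answer: (2,2)=9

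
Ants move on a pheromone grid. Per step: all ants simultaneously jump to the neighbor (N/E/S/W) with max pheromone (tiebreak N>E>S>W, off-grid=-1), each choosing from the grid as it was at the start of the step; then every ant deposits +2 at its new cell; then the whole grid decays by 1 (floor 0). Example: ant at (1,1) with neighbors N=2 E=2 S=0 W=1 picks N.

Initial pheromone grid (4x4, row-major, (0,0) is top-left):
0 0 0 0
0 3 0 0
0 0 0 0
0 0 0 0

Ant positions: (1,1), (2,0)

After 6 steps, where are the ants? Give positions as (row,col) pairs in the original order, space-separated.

Step 1: ant0:(1,1)->N->(0,1) | ant1:(2,0)->N->(1,0)
  grid max=2 at (1,1)
Step 2: ant0:(0,1)->S->(1,1) | ant1:(1,0)->E->(1,1)
  grid max=5 at (1,1)
Step 3: ant0:(1,1)->N->(0,1) | ant1:(1,1)->N->(0,1)
  grid max=4 at (1,1)
Step 4: ant0:(0,1)->S->(1,1) | ant1:(0,1)->S->(1,1)
  grid max=7 at (1,1)
Step 5: ant0:(1,1)->N->(0,1) | ant1:(1,1)->N->(0,1)
  grid max=6 at (1,1)
Step 6: ant0:(0,1)->S->(1,1) | ant1:(0,1)->S->(1,1)
  grid max=9 at (1,1)

(1,1) (1,1)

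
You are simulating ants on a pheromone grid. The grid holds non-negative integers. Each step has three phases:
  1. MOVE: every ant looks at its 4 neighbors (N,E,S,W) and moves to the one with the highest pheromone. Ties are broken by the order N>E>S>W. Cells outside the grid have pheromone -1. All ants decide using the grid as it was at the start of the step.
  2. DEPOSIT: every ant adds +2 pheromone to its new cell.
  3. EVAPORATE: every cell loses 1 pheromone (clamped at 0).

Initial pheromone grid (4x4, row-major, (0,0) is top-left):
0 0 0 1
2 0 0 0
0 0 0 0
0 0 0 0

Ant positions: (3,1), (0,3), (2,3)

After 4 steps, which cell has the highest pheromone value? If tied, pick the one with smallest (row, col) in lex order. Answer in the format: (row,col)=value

Step 1: ant0:(3,1)->N->(2,1) | ant1:(0,3)->S->(1,3) | ant2:(2,3)->N->(1,3)
  grid max=3 at (1,3)
Step 2: ant0:(2,1)->N->(1,1) | ant1:(1,3)->N->(0,3) | ant2:(1,3)->N->(0,3)
  grid max=3 at (0,3)
Step 3: ant0:(1,1)->N->(0,1) | ant1:(0,3)->S->(1,3) | ant2:(0,3)->S->(1,3)
  grid max=5 at (1,3)
Step 4: ant0:(0,1)->E->(0,2) | ant1:(1,3)->N->(0,3) | ant2:(1,3)->N->(0,3)
  grid max=5 at (0,3)
Final grid:
  0 0 1 5
  0 0 0 4
  0 0 0 0
  0 0 0 0
Max pheromone 5 at (0,3)

Answer: (0,3)=5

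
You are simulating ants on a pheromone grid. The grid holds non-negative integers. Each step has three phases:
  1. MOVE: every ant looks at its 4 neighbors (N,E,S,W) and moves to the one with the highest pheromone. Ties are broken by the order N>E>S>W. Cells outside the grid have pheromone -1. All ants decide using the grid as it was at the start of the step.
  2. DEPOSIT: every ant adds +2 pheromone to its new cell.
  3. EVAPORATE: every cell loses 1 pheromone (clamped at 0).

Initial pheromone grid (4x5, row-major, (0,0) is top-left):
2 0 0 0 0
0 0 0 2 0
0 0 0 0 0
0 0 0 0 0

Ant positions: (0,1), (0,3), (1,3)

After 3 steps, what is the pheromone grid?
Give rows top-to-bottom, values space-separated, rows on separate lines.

After step 1: ants at (0,0),(1,3),(0,3)
  3 0 0 1 0
  0 0 0 3 0
  0 0 0 0 0
  0 0 0 0 0
After step 2: ants at (0,1),(0,3),(1,3)
  2 1 0 2 0
  0 0 0 4 0
  0 0 0 0 0
  0 0 0 0 0
After step 3: ants at (0,0),(1,3),(0,3)
  3 0 0 3 0
  0 0 0 5 0
  0 0 0 0 0
  0 0 0 0 0

3 0 0 3 0
0 0 0 5 0
0 0 0 0 0
0 0 0 0 0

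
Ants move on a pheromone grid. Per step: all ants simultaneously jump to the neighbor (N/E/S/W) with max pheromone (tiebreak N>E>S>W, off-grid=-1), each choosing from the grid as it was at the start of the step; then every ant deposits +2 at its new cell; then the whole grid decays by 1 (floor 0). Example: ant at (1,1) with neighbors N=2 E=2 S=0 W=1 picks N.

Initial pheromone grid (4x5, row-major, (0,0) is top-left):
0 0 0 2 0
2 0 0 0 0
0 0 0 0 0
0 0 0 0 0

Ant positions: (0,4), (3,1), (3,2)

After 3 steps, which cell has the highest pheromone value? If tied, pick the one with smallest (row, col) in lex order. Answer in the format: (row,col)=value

Answer: (0,3)=3

Derivation:
Step 1: ant0:(0,4)->W->(0,3) | ant1:(3,1)->N->(2,1) | ant2:(3,2)->N->(2,2)
  grid max=3 at (0,3)
Step 2: ant0:(0,3)->E->(0,4) | ant1:(2,1)->E->(2,2) | ant2:(2,2)->W->(2,1)
  grid max=2 at (0,3)
Step 3: ant0:(0,4)->W->(0,3) | ant1:(2,2)->W->(2,1) | ant2:(2,1)->E->(2,2)
  grid max=3 at (0,3)
Final grid:
  0 0 0 3 0
  0 0 0 0 0
  0 3 3 0 0
  0 0 0 0 0
Max pheromone 3 at (0,3)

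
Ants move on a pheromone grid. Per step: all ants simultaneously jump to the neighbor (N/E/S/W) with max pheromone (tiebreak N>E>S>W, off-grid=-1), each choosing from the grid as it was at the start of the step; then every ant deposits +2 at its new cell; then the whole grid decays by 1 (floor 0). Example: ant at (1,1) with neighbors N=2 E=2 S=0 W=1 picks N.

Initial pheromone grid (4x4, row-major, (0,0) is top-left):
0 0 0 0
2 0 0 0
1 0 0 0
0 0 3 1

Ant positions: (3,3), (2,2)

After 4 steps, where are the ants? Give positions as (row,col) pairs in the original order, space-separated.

Step 1: ant0:(3,3)->W->(3,2) | ant1:(2,2)->S->(3,2)
  grid max=6 at (3,2)
Step 2: ant0:(3,2)->N->(2,2) | ant1:(3,2)->N->(2,2)
  grid max=5 at (3,2)
Step 3: ant0:(2,2)->S->(3,2) | ant1:(2,2)->S->(3,2)
  grid max=8 at (3,2)
Step 4: ant0:(3,2)->N->(2,2) | ant1:(3,2)->N->(2,2)
  grid max=7 at (3,2)

(2,2) (2,2)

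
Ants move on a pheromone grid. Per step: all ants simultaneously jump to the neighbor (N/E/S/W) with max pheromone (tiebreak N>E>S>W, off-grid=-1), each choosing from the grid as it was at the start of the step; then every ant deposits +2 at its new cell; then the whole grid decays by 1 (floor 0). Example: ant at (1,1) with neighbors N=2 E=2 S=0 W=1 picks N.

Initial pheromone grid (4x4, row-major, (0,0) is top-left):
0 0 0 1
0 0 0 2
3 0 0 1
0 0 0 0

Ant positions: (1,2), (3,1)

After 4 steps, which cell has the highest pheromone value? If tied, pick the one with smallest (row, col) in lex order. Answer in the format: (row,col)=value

Answer: (2,0)=3

Derivation:
Step 1: ant0:(1,2)->E->(1,3) | ant1:(3,1)->N->(2,1)
  grid max=3 at (1,3)
Step 2: ant0:(1,3)->N->(0,3) | ant1:(2,1)->W->(2,0)
  grid max=3 at (2,0)
Step 3: ant0:(0,3)->S->(1,3) | ant1:(2,0)->N->(1,0)
  grid max=3 at (1,3)
Step 4: ant0:(1,3)->N->(0,3) | ant1:(1,0)->S->(2,0)
  grid max=3 at (2,0)
Final grid:
  0 0 0 1
  0 0 0 2
  3 0 0 0
  0 0 0 0
Max pheromone 3 at (2,0)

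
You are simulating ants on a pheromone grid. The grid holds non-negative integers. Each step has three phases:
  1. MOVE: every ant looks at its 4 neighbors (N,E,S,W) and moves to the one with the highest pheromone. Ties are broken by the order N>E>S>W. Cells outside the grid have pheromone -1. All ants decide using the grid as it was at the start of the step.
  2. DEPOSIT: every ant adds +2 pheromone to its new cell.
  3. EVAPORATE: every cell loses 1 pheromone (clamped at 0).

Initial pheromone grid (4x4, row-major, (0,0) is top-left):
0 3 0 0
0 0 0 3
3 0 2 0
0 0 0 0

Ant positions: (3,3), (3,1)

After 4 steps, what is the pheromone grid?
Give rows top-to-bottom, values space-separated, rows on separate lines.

After step 1: ants at (2,3),(2,1)
  0 2 0 0
  0 0 0 2
  2 1 1 1
  0 0 0 0
After step 2: ants at (1,3),(2,0)
  0 1 0 0
  0 0 0 3
  3 0 0 0
  0 0 0 0
After step 3: ants at (0,3),(1,0)
  0 0 0 1
  1 0 0 2
  2 0 0 0
  0 0 0 0
After step 4: ants at (1,3),(2,0)
  0 0 0 0
  0 0 0 3
  3 0 0 0
  0 0 0 0

0 0 0 0
0 0 0 3
3 0 0 0
0 0 0 0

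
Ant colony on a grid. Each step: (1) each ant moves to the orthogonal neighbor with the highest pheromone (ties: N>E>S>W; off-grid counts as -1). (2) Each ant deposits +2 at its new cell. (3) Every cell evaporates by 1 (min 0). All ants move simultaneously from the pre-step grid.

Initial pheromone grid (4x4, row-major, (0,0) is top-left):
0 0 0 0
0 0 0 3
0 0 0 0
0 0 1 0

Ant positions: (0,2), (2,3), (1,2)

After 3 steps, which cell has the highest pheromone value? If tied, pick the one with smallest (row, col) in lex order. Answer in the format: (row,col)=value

Answer: (1,3)=10

Derivation:
Step 1: ant0:(0,2)->E->(0,3) | ant1:(2,3)->N->(1,3) | ant2:(1,2)->E->(1,3)
  grid max=6 at (1,3)
Step 2: ant0:(0,3)->S->(1,3) | ant1:(1,3)->N->(0,3) | ant2:(1,3)->N->(0,3)
  grid max=7 at (1,3)
Step 3: ant0:(1,3)->N->(0,3) | ant1:(0,3)->S->(1,3) | ant2:(0,3)->S->(1,3)
  grid max=10 at (1,3)
Final grid:
  0 0 0 5
  0 0 0 10
  0 0 0 0
  0 0 0 0
Max pheromone 10 at (1,3)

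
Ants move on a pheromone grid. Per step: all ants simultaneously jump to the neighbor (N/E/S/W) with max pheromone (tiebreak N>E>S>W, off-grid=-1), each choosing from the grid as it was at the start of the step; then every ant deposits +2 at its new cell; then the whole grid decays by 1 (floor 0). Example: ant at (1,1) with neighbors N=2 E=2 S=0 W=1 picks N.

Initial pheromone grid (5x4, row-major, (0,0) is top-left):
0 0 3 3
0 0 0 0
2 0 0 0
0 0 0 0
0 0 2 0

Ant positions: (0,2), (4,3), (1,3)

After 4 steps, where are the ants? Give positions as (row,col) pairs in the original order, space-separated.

Step 1: ant0:(0,2)->E->(0,3) | ant1:(4,3)->W->(4,2) | ant2:(1,3)->N->(0,3)
  grid max=6 at (0,3)
Step 2: ant0:(0,3)->W->(0,2) | ant1:(4,2)->N->(3,2) | ant2:(0,3)->W->(0,2)
  grid max=5 at (0,2)
Step 3: ant0:(0,2)->E->(0,3) | ant1:(3,2)->S->(4,2) | ant2:(0,2)->E->(0,3)
  grid max=8 at (0,3)
Step 4: ant0:(0,3)->W->(0,2) | ant1:(4,2)->N->(3,2) | ant2:(0,3)->W->(0,2)
  grid max=7 at (0,2)

(0,2) (3,2) (0,2)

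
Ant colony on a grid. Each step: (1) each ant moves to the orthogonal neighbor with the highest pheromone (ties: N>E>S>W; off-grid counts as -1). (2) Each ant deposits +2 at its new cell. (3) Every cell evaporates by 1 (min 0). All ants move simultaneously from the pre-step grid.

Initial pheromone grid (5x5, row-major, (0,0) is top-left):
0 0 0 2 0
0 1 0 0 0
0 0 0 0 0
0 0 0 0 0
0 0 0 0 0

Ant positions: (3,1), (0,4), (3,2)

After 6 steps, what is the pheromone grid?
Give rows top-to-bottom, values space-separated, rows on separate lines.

After step 1: ants at (2,1),(0,3),(2,2)
  0 0 0 3 0
  0 0 0 0 0
  0 1 1 0 0
  0 0 0 0 0
  0 0 0 0 0
After step 2: ants at (2,2),(0,4),(2,1)
  0 0 0 2 1
  0 0 0 0 0
  0 2 2 0 0
  0 0 0 0 0
  0 0 0 0 0
After step 3: ants at (2,1),(0,3),(2,2)
  0 0 0 3 0
  0 0 0 0 0
  0 3 3 0 0
  0 0 0 0 0
  0 0 0 0 0
After step 4: ants at (2,2),(0,4),(2,1)
  0 0 0 2 1
  0 0 0 0 0
  0 4 4 0 0
  0 0 0 0 0
  0 0 0 0 0
After step 5: ants at (2,1),(0,3),(2,2)
  0 0 0 3 0
  0 0 0 0 0
  0 5 5 0 0
  0 0 0 0 0
  0 0 0 0 0
After step 6: ants at (2,2),(0,4),(2,1)
  0 0 0 2 1
  0 0 0 0 0
  0 6 6 0 0
  0 0 0 0 0
  0 0 0 0 0

0 0 0 2 1
0 0 0 0 0
0 6 6 0 0
0 0 0 0 0
0 0 0 0 0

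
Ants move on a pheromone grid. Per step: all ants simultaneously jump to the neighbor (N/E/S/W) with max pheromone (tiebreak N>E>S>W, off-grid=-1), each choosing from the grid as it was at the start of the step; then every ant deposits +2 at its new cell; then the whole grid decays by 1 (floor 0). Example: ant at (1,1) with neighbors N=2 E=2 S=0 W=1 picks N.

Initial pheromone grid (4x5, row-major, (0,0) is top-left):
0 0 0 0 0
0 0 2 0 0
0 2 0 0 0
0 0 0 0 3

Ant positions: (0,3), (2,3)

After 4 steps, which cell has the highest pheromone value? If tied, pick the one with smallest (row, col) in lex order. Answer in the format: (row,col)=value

Step 1: ant0:(0,3)->E->(0,4) | ant1:(2,3)->N->(1,3)
  grid max=2 at (3,4)
Step 2: ant0:(0,4)->S->(1,4) | ant1:(1,3)->W->(1,2)
  grid max=2 at (1,2)
Step 3: ant0:(1,4)->N->(0,4) | ant1:(1,2)->N->(0,2)
  grid max=1 at (0,2)
Step 4: ant0:(0,4)->S->(1,4) | ant1:(0,2)->S->(1,2)
  grid max=2 at (1,2)
Final grid:
  0 0 0 0 0
  0 0 2 0 1
  0 0 0 0 0
  0 0 0 0 0
Max pheromone 2 at (1,2)

Answer: (1,2)=2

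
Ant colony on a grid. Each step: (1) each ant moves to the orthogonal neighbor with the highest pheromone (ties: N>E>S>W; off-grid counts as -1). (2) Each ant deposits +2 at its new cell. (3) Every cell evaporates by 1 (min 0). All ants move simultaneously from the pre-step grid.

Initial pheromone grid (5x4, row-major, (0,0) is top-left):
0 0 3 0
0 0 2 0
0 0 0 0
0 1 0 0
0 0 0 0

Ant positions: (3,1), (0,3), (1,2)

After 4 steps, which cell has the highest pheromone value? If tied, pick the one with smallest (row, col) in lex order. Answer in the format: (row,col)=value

Answer: (0,2)=9

Derivation:
Step 1: ant0:(3,1)->N->(2,1) | ant1:(0,3)->W->(0,2) | ant2:(1,2)->N->(0,2)
  grid max=6 at (0,2)
Step 2: ant0:(2,1)->N->(1,1) | ant1:(0,2)->S->(1,2) | ant2:(0,2)->S->(1,2)
  grid max=5 at (0,2)
Step 3: ant0:(1,1)->E->(1,2) | ant1:(1,2)->N->(0,2) | ant2:(1,2)->N->(0,2)
  grid max=8 at (0,2)
Step 4: ant0:(1,2)->N->(0,2) | ant1:(0,2)->S->(1,2) | ant2:(0,2)->S->(1,2)
  grid max=9 at (0,2)
Final grid:
  0 0 9 0
  0 0 8 0
  0 0 0 0
  0 0 0 0
  0 0 0 0
Max pheromone 9 at (0,2)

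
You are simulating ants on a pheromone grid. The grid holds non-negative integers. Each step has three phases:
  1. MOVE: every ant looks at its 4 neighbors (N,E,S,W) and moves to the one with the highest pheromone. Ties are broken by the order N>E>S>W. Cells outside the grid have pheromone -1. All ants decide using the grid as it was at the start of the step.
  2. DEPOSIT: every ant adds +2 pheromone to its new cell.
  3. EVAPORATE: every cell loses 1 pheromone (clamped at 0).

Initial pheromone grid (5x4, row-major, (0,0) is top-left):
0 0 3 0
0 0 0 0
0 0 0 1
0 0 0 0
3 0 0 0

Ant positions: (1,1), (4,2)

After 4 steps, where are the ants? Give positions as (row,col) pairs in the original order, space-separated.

Step 1: ant0:(1,1)->N->(0,1) | ant1:(4,2)->N->(3,2)
  grid max=2 at (0,2)
Step 2: ant0:(0,1)->E->(0,2) | ant1:(3,2)->N->(2,2)
  grid max=3 at (0,2)
Step 3: ant0:(0,2)->E->(0,3) | ant1:(2,2)->N->(1,2)
  grid max=2 at (0,2)
Step 4: ant0:(0,3)->W->(0,2) | ant1:(1,2)->N->(0,2)
  grid max=5 at (0,2)

(0,2) (0,2)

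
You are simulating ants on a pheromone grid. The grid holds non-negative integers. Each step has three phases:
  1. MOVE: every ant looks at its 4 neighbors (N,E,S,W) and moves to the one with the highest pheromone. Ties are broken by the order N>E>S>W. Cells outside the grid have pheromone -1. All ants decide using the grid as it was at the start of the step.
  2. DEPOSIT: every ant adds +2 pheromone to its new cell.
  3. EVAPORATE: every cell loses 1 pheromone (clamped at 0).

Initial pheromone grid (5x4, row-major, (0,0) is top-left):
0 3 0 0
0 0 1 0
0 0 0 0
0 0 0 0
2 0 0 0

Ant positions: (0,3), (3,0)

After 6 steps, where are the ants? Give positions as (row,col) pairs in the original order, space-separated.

Step 1: ant0:(0,3)->S->(1,3) | ant1:(3,0)->S->(4,0)
  grid max=3 at (4,0)
Step 2: ant0:(1,3)->N->(0,3) | ant1:(4,0)->N->(3,0)
  grid max=2 at (4,0)
Step 3: ant0:(0,3)->S->(1,3) | ant1:(3,0)->S->(4,0)
  grid max=3 at (4,0)
Step 4: ant0:(1,3)->N->(0,3) | ant1:(4,0)->N->(3,0)
  grid max=2 at (4,0)
Step 5: ant0:(0,3)->S->(1,3) | ant1:(3,0)->S->(4,0)
  grid max=3 at (4,0)
Step 6: ant0:(1,3)->N->(0,3) | ant1:(4,0)->N->(3,0)
  grid max=2 at (4,0)

(0,3) (3,0)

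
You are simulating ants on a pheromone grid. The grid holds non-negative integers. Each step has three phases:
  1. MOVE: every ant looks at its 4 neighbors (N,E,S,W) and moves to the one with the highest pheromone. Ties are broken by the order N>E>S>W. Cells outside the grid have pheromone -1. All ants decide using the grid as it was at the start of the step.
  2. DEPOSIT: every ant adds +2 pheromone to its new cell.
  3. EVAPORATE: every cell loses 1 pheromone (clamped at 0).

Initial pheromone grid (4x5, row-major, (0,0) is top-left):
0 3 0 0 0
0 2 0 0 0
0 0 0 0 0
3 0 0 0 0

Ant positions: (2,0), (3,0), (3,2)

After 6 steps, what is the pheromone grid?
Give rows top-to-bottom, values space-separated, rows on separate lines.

After step 1: ants at (3,0),(2,0),(2,2)
  0 2 0 0 0
  0 1 0 0 0
  1 0 1 0 0
  4 0 0 0 0
After step 2: ants at (2,0),(3,0),(1,2)
  0 1 0 0 0
  0 0 1 0 0
  2 0 0 0 0
  5 0 0 0 0
After step 3: ants at (3,0),(2,0),(0,2)
  0 0 1 0 0
  0 0 0 0 0
  3 0 0 0 0
  6 0 0 0 0
After step 4: ants at (2,0),(3,0),(0,3)
  0 0 0 1 0
  0 0 0 0 0
  4 0 0 0 0
  7 0 0 0 0
After step 5: ants at (3,0),(2,0),(0,4)
  0 0 0 0 1
  0 0 0 0 0
  5 0 0 0 0
  8 0 0 0 0
After step 6: ants at (2,0),(3,0),(1,4)
  0 0 0 0 0
  0 0 0 0 1
  6 0 0 0 0
  9 0 0 0 0

0 0 0 0 0
0 0 0 0 1
6 0 0 0 0
9 0 0 0 0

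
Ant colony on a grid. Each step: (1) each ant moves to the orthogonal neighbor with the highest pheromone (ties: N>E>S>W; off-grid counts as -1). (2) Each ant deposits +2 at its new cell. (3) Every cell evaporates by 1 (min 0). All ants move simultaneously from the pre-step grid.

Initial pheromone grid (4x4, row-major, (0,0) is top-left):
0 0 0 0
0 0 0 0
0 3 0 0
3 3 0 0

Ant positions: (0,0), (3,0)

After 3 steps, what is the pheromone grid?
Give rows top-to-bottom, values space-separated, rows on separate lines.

After step 1: ants at (0,1),(3,1)
  0 1 0 0
  0 0 0 0
  0 2 0 0
  2 4 0 0
After step 2: ants at (0,2),(2,1)
  0 0 1 0
  0 0 0 0
  0 3 0 0
  1 3 0 0
After step 3: ants at (0,3),(3,1)
  0 0 0 1
  0 0 0 0
  0 2 0 0
  0 4 0 0

0 0 0 1
0 0 0 0
0 2 0 0
0 4 0 0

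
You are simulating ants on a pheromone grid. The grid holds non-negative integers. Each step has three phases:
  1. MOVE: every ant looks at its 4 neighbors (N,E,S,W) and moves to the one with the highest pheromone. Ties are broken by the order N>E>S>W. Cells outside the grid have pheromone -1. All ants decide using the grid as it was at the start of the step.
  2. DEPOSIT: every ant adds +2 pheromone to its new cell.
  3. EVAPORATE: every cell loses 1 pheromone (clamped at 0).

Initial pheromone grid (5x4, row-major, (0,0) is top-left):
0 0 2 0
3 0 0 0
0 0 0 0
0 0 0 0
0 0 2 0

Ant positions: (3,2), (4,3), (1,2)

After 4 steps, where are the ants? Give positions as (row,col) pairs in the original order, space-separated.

Step 1: ant0:(3,2)->S->(4,2) | ant1:(4,3)->W->(4,2) | ant2:(1,2)->N->(0,2)
  grid max=5 at (4,2)
Step 2: ant0:(4,2)->N->(3,2) | ant1:(4,2)->N->(3,2) | ant2:(0,2)->E->(0,3)
  grid max=4 at (4,2)
Step 3: ant0:(3,2)->S->(4,2) | ant1:(3,2)->S->(4,2) | ant2:(0,3)->W->(0,2)
  grid max=7 at (4,2)
Step 4: ant0:(4,2)->N->(3,2) | ant1:(4,2)->N->(3,2) | ant2:(0,2)->E->(0,3)
  grid max=6 at (4,2)

(3,2) (3,2) (0,3)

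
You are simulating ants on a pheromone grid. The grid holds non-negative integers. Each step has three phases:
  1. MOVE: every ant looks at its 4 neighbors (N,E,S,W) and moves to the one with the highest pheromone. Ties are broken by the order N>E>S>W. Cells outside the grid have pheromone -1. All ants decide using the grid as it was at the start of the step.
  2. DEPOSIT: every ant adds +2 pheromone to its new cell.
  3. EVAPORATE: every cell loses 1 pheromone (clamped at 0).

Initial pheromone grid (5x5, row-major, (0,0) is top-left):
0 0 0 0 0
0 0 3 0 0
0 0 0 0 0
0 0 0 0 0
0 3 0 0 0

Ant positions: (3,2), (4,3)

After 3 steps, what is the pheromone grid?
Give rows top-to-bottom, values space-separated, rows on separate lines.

After step 1: ants at (2,2),(3,3)
  0 0 0 0 0
  0 0 2 0 0
  0 0 1 0 0
  0 0 0 1 0
  0 2 0 0 0
After step 2: ants at (1,2),(2,3)
  0 0 0 0 0
  0 0 3 0 0
  0 0 0 1 0
  0 0 0 0 0
  0 1 0 0 0
After step 3: ants at (0,2),(1,3)
  0 0 1 0 0
  0 0 2 1 0
  0 0 0 0 0
  0 0 0 0 0
  0 0 0 0 0

0 0 1 0 0
0 0 2 1 0
0 0 0 0 0
0 0 0 0 0
0 0 0 0 0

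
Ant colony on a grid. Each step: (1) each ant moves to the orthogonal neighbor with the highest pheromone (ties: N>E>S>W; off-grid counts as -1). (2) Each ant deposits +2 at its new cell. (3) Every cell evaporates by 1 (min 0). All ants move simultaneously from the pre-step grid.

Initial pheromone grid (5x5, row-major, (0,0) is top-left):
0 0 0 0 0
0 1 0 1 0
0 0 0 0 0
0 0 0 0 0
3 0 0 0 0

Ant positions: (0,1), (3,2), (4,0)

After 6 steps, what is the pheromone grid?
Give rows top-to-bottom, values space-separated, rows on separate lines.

After step 1: ants at (1,1),(2,2),(3,0)
  0 0 0 0 0
  0 2 0 0 0
  0 0 1 0 0
  1 0 0 0 0
  2 0 0 0 0
After step 2: ants at (0,1),(1,2),(4,0)
  0 1 0 0 0
  0 1 1 0 0
  0 0 0 0 0
  0 0 0 0 0
  3 0 0 0 0
After step 3: ants at (1,1),(1,1),(3,0)
  0 0 0 0 0
  0 4 0 0 0
  0 0 0 0 0
  1 0 0 0 0
  2 0 0 0 0
After step 4: ants at (0,1),(0,1),(4,0)
  0 3 0 0 0
  0 3 0 0 0
  0 0 0 0 0
  0 0 0 0 0
  3 0 0 0 0
After step 5: ants at (1,1),(1,1),(3,0)
  0 2 0 0 0
  0 6 0 0 0
  0 0 0 0 0
  1 0 0 0 0
  2 0 0 0 0
After step 6: ants at (0,1),(0,1),(4,0)
  0 5 0 0 0
  0 5 0 0 0
  0 0 0 0 0
  0 0 0 0 0
  3 0 0 0 0

0 5 0 0 0
0 5 0 0 0
0 0 0 0 0
0 0 0 0 0
3 0 0 0 0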